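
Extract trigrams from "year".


Word: "year" (length 4)
Number of trigrams = 4 - 3 + 1 = 2
  Position 0: "yea"
  Position 1: "ear"
Trigrams = "yea", "ear"


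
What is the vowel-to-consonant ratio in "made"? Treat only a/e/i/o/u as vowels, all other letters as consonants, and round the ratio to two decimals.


Word: "made"
Vowels (a,e,i,o,u): 2
Consonants: 2
Ratio = 2/2
= 1.00


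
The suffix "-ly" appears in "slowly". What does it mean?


Suffix: -ly
Example: slowly = slow + -ly
Meaning = in a manner


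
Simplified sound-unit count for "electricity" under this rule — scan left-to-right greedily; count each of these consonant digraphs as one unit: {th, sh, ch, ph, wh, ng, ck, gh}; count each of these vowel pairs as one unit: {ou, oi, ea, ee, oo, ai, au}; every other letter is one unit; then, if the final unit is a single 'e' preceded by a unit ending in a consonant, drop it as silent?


Word: "electricity" (11 letters)
Left-to-right scan:
  [1] 'e' (letter)
  [2] 'l' (letter)
  [3] 'e' (letter)
  [4] 'c' (letter)
  [5] 't' (letter)
  [6] 'r' (letter)
  [7] 'i' (letter)
  [8] 'c' (letter)
  [9] 'i' (letter)
  [10] 't' (letter)
  [11] 'y' (letter)
Units from scan: 11
Sound units = 11 units


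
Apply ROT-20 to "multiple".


Word: "multiple"
Shift: 20
Each letter → (letter + shift) mod 26:
  'm' (12) + 20 = 6 → 'g'
  'u' (20) + 20 = 14 → 'o'
  'l' (11) + 20 = 5 → 'f'
  't' (19) + 20 = 13 → 'n'
  'i' (8) + 20 = 2 → 'c'
  'p' (15) + 20 = 9 → 'j'
  'l' (11) + 20 = 5 → 'f'
  'e' (4) + 20 = 24 → 'y'
Result = "gofncjfy"


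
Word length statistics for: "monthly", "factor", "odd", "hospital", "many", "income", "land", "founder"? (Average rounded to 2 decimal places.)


Lengths: "monthly"=7, "factor"=6, "odd"=3, "hospital"=8, "many"=4, "income"=6, "land"=4, "founder"=7
Sum = 45, Count = 8
Average = 45/8 = 5.63
= avg=5.63, min=3, max=8


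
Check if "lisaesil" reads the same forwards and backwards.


Word: "lisaesil"
Reversed: "liseasil"
Forward == Backward? lisaesil != liseasil
Palindrome = No


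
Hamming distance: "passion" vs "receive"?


Comparing character by character (same length = 7):
  Pos 0: 'p' vs 'r' !=
  Pos 1: 'a' vs 'e' !=
  Pos 2: 's' vs 'c' !=
  Pos 3: 's' vs 'e' !=
  Pos 4: 'i' vs 'i' =
  Pos 5: 'o' vs 'v' !=
  Pos 6: 'n' vs 'e' !=
Hamming distance = 6


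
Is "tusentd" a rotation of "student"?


Word: "student", Candidate: "tusentd"
Method: check if candidate is substring of word+word
"studentstudent" contains "tusentd"? No
Is rotation = No


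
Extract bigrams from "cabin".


Word: "cabin" (length 5)
Number of bigrams = 5 - 2 + 1 = 4
  Position 0: "ca"
  Position 1: "ab"
  Position 2: "bi"
  Position 3: "in"
Bigrams = "ca", "ab", "bi", "in"


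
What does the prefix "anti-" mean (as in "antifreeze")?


Prefix: anti-
As in: antifreeze -> anti- + freeze
Meaning = against


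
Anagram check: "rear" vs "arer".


Word 1: "rear" → sorted: aerr
Word 2: "arer" → sorted: aerr
Same letters? aerr == aerr
Anagram = Yes


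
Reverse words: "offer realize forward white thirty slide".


Original: "offer realize forward white thirty slide"
Words (1..n): offer | realize | forward | white | thirty | slide
Reversed (n..1): slide | thirty | white | forward | realize | offer
Result = "slide thirty white forward realize offer"


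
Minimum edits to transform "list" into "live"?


Word 1: "list" (length 4)
Word 2: "live" (length 4)
One optimal edit sequence (insert/delete/substitute each cost 1):
  1. keep 'l'
  2. keep 'i'
  3. substitute 's' -> 'v'  (+1)
  4. substitute 't' -> 'e'  (+1)
Total edit operations: 2
Edit distance = 2


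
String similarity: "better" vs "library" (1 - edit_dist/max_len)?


Word 1: "better" (length 6)
Word 2: "library" (length 7)
One optimal edit sequence:
  1. substitute 'b' -> 'l'  (+1)
  2. substitute 'e' -> 'i'  (+1)
  3. substitute 't' -> 'b'  (+1)
  4. substitute 't' -> 'r'  (+1)
  5. substitute 'e' -> 'a'  (+1)
  6. keep 'r'
  7. insert 'y'  (+1)
Edit distance = 6
Max length = max(6, 7) = 7
Similarity = 1 - 6/7
= 0.1429


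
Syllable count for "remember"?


Word: "remember"
Syllable breakdown: re | mem | ber
Counting: 3 parts
= 3 syllables


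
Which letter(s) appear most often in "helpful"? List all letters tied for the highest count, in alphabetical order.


Word: "helpful"
Letter counts:
  'e': 1
  'f': 1
  'h': 1
  'l': 2
  'p': 1
  'u': 1
Maximum count = 2
Most frequent = 'l' (2 times each)


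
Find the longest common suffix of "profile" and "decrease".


Word 1: "profile"
Word 2: "decrease"
Comparing from end:
  Pos -1: 'e' == 'e'
  Pos -2: 'l' != 's' (stop)
LCS = "e" (length 1)


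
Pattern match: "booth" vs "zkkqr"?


Pattern of "booth": [0, 1, 1, 2, 3]
Pattern of "zkkqr": [0, 1, 1, 2, 3]
Patterns match
Same pattern = Yes


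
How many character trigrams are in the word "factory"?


Word: "factory" (length 7)
Number of 3-grams = length - 3 + 1 = 7 - 3 + 1
= 5


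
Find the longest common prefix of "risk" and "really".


Word 1: "risk"
Word 2: "really"
Comparing from start:
  Pos 0: 'r' == 'r'
  Pos 1: 'i' != 'e' (stop)
LCP = "r" (length 1)


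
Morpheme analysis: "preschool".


Word: "preschool"
Morphemes: pre- + school
Each morpheme carries meaning
= 2 morphemes


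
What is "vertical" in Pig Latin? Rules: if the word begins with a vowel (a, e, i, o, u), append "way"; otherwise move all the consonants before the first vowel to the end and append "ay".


Word: "vertical"
Starts with consonant(s) → move to end, add 'ay'
Consonant cluster: "v"
Pig Latin = "erticalvay"


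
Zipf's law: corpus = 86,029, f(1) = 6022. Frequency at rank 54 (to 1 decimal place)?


Zipf's law: f(r) = f(1) / r
f(1) = 6022
f(54) = 6022 / 54
= 111.5 occurrences


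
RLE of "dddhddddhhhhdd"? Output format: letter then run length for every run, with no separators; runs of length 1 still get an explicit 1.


String: "dddhddddhhhhdd"
Scanning for consecutive runs:
  'd' x 3
  'h' x 1
  'd' x 4
  'h' x 4
  'd' x 2
RLE = "d3h1d4h4d2"


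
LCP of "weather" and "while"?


Word 1: "weather"
Word 2: "while"
Comparing from start:
  Pos 0: 'w' == 'w'
  Pos 1: 'e' != 'h' (stop)
LCP = "w" (length 1)


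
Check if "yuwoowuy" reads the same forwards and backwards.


Word: "yuwoowuy"
Reversed: "yuwoowuy"
Forward == Backward? yuwoowuy == yuwoowuy
Palindrome = Yes


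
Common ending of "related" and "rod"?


Word 1: "related"
Word 2: "rod"
Comparing from end:
  Pos -1: 'd' == 'd'
  Pos -2: 'e' != 'o' (stop)
LCS = "d" (length 1)


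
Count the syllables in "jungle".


Word: "jungle"
Syllable breakdown: jun / gle
Counting: 2 parts
= 2 syllables


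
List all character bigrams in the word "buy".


Word: "buy" (length 3)
Number of bigrams = 3 - 2 + 1 = 2
  Position 0: "bu"
  Position 1: "uy"
Bigrams = "bu", "uy"


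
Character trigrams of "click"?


Word: "click" (length 5)
Number of trigrams = 5 - 3 + 1 = 3
  Position 0: "cli"
  Position 1: "lic"
  Position 2: "ick"
Trigrams = "cli", "lic", "ick"


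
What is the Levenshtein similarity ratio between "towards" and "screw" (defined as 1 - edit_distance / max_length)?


Word 1: "towards" (length 7)
Word 2: "screw" (length 5)
One optimal edit sequence:
  1. delete 't'  (+1)
  2. delete 'o'  (+1)
  3. substitute 'w' -> 's'  (+1)
  4. substitute 'a' -> 'c'  (+1)
  5. keep 'r'
  6. substitute 'd' -> 'e'  (+1)
  7. substitute 's' -> 'w'  (+1)
Edit distance = 6
Max length = max(7, 5) = 7
Similarity = 1 - 6/7
= 0.1429


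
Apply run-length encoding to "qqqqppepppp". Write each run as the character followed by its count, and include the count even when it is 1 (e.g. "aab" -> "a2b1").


String: "qqqqppepppp"
Scanning for consecutive runs:
  'q' x 4
  'p' x 2
  'e' x 1
  'p' x 4
RLE = "q4p2e1p4"


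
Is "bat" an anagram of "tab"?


Word 1: "tab" → sorted: abt
Word 2: "bat" → sorted: abt
Same letters? abt == abt
Anagram = Yes


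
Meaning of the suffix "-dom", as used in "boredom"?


Suffix: -dom
Example: boredom (bore + -dom)
Meaning = state / realm


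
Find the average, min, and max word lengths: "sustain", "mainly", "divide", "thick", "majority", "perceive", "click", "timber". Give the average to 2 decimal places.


Lengths: "sustain"=7, "mainly"=6, "divide"=6, "thick"=5, "majority"=8, "perceive"=8, "click"=5, "timber"=6
Sum = 51, Count = 8
Average = 51/8 = 6.38
= avg=6.38, min=5, max=8


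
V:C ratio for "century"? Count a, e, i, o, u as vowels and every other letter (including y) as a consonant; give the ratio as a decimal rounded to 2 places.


Word: "century"
Vowels (a,e,i,o,u): 2
Consonants: 5
Ratio = 2/5
= 0.40


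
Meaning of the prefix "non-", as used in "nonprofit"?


Prefix: non-
Example: nonprofit = non- + profit
Meaning = not


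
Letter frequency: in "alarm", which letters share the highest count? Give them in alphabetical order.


Word: "alarm"
Letter counts:
  'a': 2
  'l': 1
  'm': 1
  'r': 1
Maximum count = 2
Most frequent = 'a' (2 times each)


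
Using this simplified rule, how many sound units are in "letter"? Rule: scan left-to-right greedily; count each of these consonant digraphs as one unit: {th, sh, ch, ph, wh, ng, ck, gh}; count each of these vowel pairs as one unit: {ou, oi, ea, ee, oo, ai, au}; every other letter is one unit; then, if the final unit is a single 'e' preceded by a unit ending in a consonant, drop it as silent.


Word: "letter" (6 letters)
Left-to-right scan:
  1. 'l' (letter)
  2. 'e' (letter)
  3. 't' (letter)
  4. 't' (letter)
  5. 'e' (letter)
  6. 'r' (letter)
Units from scan: 6
Sound units = 6 units


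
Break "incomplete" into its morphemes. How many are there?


Word: "incomplete"
Morphemes: in- | complete
Each morpheme carries meaning
= 2 morphemes


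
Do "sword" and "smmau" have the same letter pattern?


Pattern of "sword": [0, 1, 2, 3, 4]
Pattern of "smmau": [0, 1, 1, 2, 3]
Patterns do not match
Same pattern = No


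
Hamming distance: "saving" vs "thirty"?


Comparing character by character (same length = 6):
  Pos 0: 's' vs 't' !=
  Pos 1: 'a' vs 'h' !=
  Pos 2: 'v' vs 'i' !=
  Pos 3: 'i' vs 'r' !=
  Pos 4: 'n' vs 't' !=
  Pos 5: 'g' vs 'y' !=
Hamming distance = 6


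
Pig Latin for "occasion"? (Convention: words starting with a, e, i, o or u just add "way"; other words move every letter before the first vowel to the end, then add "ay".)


Word: "occasion"
Starts with vowel → add 'way'
Pig Latin = "occasionway"


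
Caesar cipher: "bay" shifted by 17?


Word: "bay"
Shift: 17
Each letter → (letter + shift) mod 26:
  'b' (1) + 17 = 18 → 's'
  'a' (0) + 17 = 17 → 'r'
  'y' (24) + 17 = 15 → 'p'
Result = "srp"


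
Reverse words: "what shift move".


Original: "what shift move"
Words (1..n): what | shift | move
Reversed (n..1): move | shift | what
Result = "move shift what"


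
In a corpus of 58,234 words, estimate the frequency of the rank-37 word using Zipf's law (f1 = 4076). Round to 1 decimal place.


Zipf's law: f(r) = f(1) / r
f(1) = 4076
f(37) = 4076 / 37
= 110.2 occurrences


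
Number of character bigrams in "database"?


Word: "database" (length 8)
Number of 2-grams = length - 2 + 1 = 8 - 2 + 1
= 7


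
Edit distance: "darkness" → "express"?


Word 1: "darkness" (length 8)
Word 2: "express" (length 7)
One optimal edit sequence (insert/delete/substitute each cost 1):
  1. delete 'd'  (+1)
  2. substitute 'a' -> 'e'  (+1)
  3. substitute 'r' -> 'x'  (+1)
  4. substitute 'k' -> 'p'  (+1)
  5. substitute 'n' -> 'r'  (+1)
  6. keep 'e'
  7. keep 's'
  8. keep 's'
Total edit operations: 5
Edit distance = 5


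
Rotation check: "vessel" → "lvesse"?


Word: "vessel", Candidate: "lvesse"
Method: check if candidate is substring of word+word
"vesselvessel" contains "lvesse"? Yes
Is rotation = Yes


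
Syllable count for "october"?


Word: "october"
Syllable breakdown: oc | to | ber
Counting: 3 parts
= 3 syllables


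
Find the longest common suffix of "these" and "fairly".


Word 1: "these"
Word 2: "fairly"
Comparing from end:
  Pos -1: 'e' != 'y' (stop)
LCS = "" (length 0)


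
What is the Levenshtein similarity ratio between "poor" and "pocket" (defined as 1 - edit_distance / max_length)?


Word 1: "poor" (length 4)
Word 2: "pocket" (length 6)
One optimal edit sequence:
  1. keep 'p'
  2. keep 'o'
  3. insert 'c'  (+1)
  4. insert 'k'  (+1)
  5. substitute 'o' -> 'e'  (+1)
  6. substitute 'r' -> 't'  (+1)
Edit distance = 4
Max length = max(4, 6) = 6
Similarity = 1 - 4/6
= 0.3333


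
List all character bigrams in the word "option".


Word: "option" (length 6)
Number of bigrams = 6 - 2 + 1 = 5
  Position 0: "op"
  Position 1: "pt"
  Position 2: "ti"
  Position 3: "io"
  Position 4: "on"
Bigrams = "op", "pt", "ti", "io", "on"


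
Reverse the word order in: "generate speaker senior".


Original: "generate speaker senior"
Words (1..n): generate | speaker | senior
Reversed (n..1): senior | speaker | generate
Result = "senior speaker generate"


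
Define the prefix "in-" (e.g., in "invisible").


Prefix: in-
Example: invisible = in- + visible
Meaning = not / into


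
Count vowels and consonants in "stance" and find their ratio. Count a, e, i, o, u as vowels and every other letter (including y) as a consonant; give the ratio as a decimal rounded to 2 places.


Word: "stance"
Vowels (a,e,i,o,u): 2
Consonants: 4
Ratio = 2/4
= 0.50


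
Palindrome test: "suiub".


Word: "suiub"
Reversed: "buius"
Forward == Backward? suiub != buius
Palindrome = No


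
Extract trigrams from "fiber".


Word: "fiber" (length 5)
Number of trigrams = 5 - 3 + 1 = 3
  Position 0: "fib"
  Position 1: "ibe"
  Position 2: "ber"
Trigrams = "fib", "ibe", "ber"


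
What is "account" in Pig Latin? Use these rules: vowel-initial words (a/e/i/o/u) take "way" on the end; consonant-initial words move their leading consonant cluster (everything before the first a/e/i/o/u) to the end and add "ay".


Word: "account"
Starts with vowel → add 'way'
Pig Latin = "accountway"


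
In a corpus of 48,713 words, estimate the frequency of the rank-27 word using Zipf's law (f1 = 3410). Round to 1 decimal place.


Zipf's law: f(r) = f(1) / r
f(1) = 3410
f(27) = 3410 / 27
= 126.3 occurrences


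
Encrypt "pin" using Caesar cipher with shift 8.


Word: "pin"
Shift: 8
Each letter → (letter + shift) mod 26:
  'p' (15) + 8 = 23 → 'x'
  'i' (8) + 8 = 16 → 'q'
  'n' (13) + 8 = 21 → 'v'
Result = "xqv"


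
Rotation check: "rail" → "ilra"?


Word: "rail", Candidate: "ilra"
Method: check if candidate is substring of word+word
"railrail" contains "ilra"? Yes
Is rotation = Yes


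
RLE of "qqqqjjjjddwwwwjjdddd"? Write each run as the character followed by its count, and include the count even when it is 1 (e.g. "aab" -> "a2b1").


String: "qqqqjjjjddwwwwjjdddd"
Scanning for consecutive runs:
  'q' x 4
  'j' x 4
  'd' x 2
  'w' x 4
  'j' x 2
  'd' x 4
RLE = "q4j4d2w4j2d4"


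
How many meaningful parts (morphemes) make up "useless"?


Word: "useless"
Morphemes: use + -less
Each morpheme carries meaning
= 2 morphemes


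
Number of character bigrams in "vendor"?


Word: "vendor" (length 6)
Number of 2-grams = length - 2 + 1 = 6 - 2 + 1
= 5


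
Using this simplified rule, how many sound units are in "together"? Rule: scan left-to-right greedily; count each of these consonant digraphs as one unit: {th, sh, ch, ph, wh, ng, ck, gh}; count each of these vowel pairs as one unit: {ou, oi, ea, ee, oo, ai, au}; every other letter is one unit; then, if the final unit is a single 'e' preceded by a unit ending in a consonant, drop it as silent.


Word: "together" (8 letters)
Left-to-right scan:
  (1) 't' (letter)
  (2) 'o' (letter)
  (3) 'g' (letter)
  (4) 'e' (letter)
  (5) 'th' (digraph)
  (6) 'e' (letter)
  (7) 'r' (letter)
Units from scan: 7
Sound units = 7 units


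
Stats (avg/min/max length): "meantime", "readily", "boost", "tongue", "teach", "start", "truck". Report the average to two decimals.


Lengths: "meantime"=8, "readily"=7, "boost"=5, "tongue"=6, "teach"=5, "start"=5, "truck"=5
Sum = 41, Count = 7
Average = 41/7 = 5.86
= avg=5.86, min=5, max=8


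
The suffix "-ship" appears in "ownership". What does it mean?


Suffix: -ship
Example: ownership = owner + -ship
Meaning = state / position


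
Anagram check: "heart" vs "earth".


Word 1: "heart" → sorted: aehrt
Word 2: "earth" → sorted: aehrt
Same letters? aehrt == aehrt
Anagram = Yes


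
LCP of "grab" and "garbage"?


Word 1: "grab"
Word 2: "garbage"
Comparing from start:
  Pos 0: 'g' == 'g'
  Pos 1: 'r' != 'a' (stop)
LCP = "g" (length 1)


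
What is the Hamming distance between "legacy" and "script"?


Comparing character by character (same length = 6):
  Pos 0: 'l' vs 's' !=
  Pos 1: 'e' vs 'c' !=
  Pos 2: 'g' vs 'r' !=
  Pos 3: 'a' vs 'i' !=
  Pos 4: 'c' vs 'p' !=
  Pos 5: 'y' vs 't' !=
Hamming distance = 6


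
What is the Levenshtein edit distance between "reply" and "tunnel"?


Word 1: "reply" (length 5)
Word 2: "tunnel" (length 6)
One optimal edit sequence (insert/delete/substitute each cost 1):
  1. insert 't'  (+1)
  2. substitute 'r' -> 'u'  (+1)
  3. substitute 'e' -> 'n'  (+1)
  4. substitute 'p' -> 'n'  (+1)
  5. substitute 'l' -> 'e'  (+1)
  6. substitute 'y' -> 'l'  (+1)
Total edit operations: 6
Edit distance = 6


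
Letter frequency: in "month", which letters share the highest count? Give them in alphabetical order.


Word: "month"
Letter counts:
  'h': 1
  'm': 1
  'n': 1
  'o': 1
  't': 1
Maximum count = 1
Most frequent = 'h', 'm', 'n', 'o', 't' (1 time each)


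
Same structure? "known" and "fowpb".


Pattern of "known": [0, 1, 2, 3, 1]
Pattern of "fowpb": [0, 1, 2, 3, 4]
Patterns do not match
Same pattern = No


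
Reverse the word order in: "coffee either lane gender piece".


Original: "coffee either lane gender piece"
Words (1..n): coffee | either | lane | gender | piece
Reversed (n..1): piece | gender | lane | either | coffee
Result = "piece gender lane either coffee"


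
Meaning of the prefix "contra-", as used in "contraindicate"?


Prefix: contra-
As in: contraindicate -> contra- + indicate
Meaning = against


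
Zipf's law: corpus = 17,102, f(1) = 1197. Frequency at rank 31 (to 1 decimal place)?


Zipf's law: f(r) = f(1) / r
f(1) = 1197
f(31) = 1197 / 31
= 38.6 occurrences


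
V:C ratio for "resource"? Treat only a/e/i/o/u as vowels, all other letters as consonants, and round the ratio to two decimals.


Word: "resource"
Vowels (a,e,i,o,u): 4
Consonants: 4
Ratio = 4/4
= 1.00


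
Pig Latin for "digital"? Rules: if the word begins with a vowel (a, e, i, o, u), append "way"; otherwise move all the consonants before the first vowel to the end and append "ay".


Word: "digital"
Starts with consonant(s) → move to end, add 'ay'
Consonant cluster: "d"
Pig Latin = "igitalday"


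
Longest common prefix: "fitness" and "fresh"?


Word 1: "fitness"
Word 2: "fresh"
Comparing from start:
  Pos 0: 'f' == 'f'
  Pos 1: 'i' != 'r' (stop)
LCP = "f" (length 1)


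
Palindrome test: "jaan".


Word: "jaan"
Reversed: "naaj"
Forward == Backward? jaan != naaj
Palindrome = No


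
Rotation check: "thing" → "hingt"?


Word: "thing", Candidate: "hingt"
Method: check if candidate is substring of word+word
"thingthing" contains "hingt"? Yes
Is rotation = Yes


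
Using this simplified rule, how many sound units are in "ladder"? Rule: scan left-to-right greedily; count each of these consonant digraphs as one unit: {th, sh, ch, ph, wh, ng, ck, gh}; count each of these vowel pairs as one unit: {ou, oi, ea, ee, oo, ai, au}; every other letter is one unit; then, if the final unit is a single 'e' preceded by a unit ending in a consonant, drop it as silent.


Word: "ladder" (6 letters)
Left-to-right scan:
  [1] 'l' (letter)
  [2] 'a' (letter)
  [3] 'd' (letter)
  [4] 'd' (letter)
  [5] 'e' (letter)
  [6] 'r' (letter)
Units from scan: 6
Sound units = 6 units


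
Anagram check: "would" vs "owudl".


Word 1: "would" → sorted: dlouw
Word 2: "owudl" → sorted: dlouw
Same letters? dlouw == dlouw
Anagram = Yes


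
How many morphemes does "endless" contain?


Word: "endless"
Morphemes: end | -less
Each morpheme carries meaning
= 2 morphemes


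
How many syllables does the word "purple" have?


Word: "purple"
Syllable breakdown: pur / ple
Counting: 2 parts
= 2 syllables


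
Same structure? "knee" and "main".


Pattern of "knee": [0, 1, 2, 2]
Pattern of "main": [0, 1, 2, 3]
Patterns do not match
Same pattern = No


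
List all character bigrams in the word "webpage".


Word: "webpage" (length 7)
Number of bigrams = 7 - 2 + 1 = 6
  Position 0: "we"
  Position 1: "eb"
  Position 2: "bp"
  Position 3: "pa"
  Position 4: "ag"
  Position 5: "ge"
Bigrams = "we", "eb", "bp", "pa", "ag", "ge"


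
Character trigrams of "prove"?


Word: "prove" (length 5)
Number of trigrams = 5 - 3 + 1 = 3
  Position 0: "pro"
  Position 1: "rov"
  Position 2: "ove"
Trigrams = "pro", "rov", "ove"


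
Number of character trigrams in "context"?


Word: "context" (length 7)
Number of 3-grams = length - 3 + 1 = 7 - 3 + 1
= 5


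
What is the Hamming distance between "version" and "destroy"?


Comparing character by character (same length = 7):
  Pos 0: 'v' vs 'd' !=
  Pos 1: 'e' vs 'e' =
  Pos 2: 'r' vs 's' !=
  Pos 3: 's' vs 't' !=
  Pos 4: 'i' vs 'r' !=
  Pos 5: 'o' vs 'o' =
  Pos 6: 'n' vs 'y' !=
Hamming distance = 5


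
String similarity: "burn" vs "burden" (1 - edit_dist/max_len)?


Word 1: "burn" (length 4)
Word 2: "burden" (length 6)
One optimal edit sequence:
  1. keep 'b'
  2. keep 'u'
  3. keep 'r'
  4. insert 'd'  (+1)
  5. insert 'e'  (+1)
  6. keep 'n'
Edit distance = 2
Max length = max(4, 6) = 6
Similarity = 1 - 2/6
= 0.6667


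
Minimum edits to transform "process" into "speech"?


Word 1: "process" (length 7)
Word 2: "speech" (length 6)
One optimal edit sequence (insert/delete/substitute each cost 1):
  1. delete 'p'  (+1)
  2. substitute 'r' -> 's'  (+1)
  3. substitute 'o' -> 'p'  (+1)
  4. substitute 'c' -> 'e'  (+1)
  5. keep 'e'
  6. substitute 's' -> 'c'  (+1)
  7. substitute 's' -> 'h'  (+1)
Total edit operations: 6
Edit distance = 6


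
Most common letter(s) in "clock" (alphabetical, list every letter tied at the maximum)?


Word: "clock"
Letter counts:
  'c': 2
  'k': 1
  'l': 1
  'o': 1
Maximum count = 2
Most frequent = 'c' (2 times each)


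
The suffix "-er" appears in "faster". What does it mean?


Suffix: -er
Example: faster = fast + -er
Meaning = one who / more


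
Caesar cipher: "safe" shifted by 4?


Word: "safe"
Shift: 4
Each letter → (letter + shift) mod 26:
  's' (18) + 4 = 22 → 'w'
  'a' (0) + 4 = 4 → 'e'
  'f' (5) + 4 = 9 → 'j'
  'e' (4) + 4 = 8 → 'i'
Result = "weji"


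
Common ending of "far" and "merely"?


Word 1: "far"
Word 2: "merely"
Comparing from end:
  Pos -1: 'r' != 'y' (stop)
LCS = "" (length 0)


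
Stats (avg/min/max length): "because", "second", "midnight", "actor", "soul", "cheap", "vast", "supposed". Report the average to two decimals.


Lengths: "because"=7, "second"=6, "midnight"=8, "actor"=5, "soul"=4, "cheap"=5, "vast"=4, "supposed"=8
Sum = 47, Count = 8
Average = 47/8 = 5.88
= avg=5.88, min=4, max=8


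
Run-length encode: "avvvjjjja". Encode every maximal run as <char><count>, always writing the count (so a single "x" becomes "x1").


String: "avvvjjjja"
Scanning for consecutive runs:
  'a' x 1
  'v' x 3
  'j' x 4
  'a' x 1
RLE = "a1v3j4a1"


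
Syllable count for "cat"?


Word: "cat"
Syllable breakdown: cat
Counting: 1 part
= 1 syllable


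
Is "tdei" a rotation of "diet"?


Word: "diet", Candidate: "tdei"
Method: check if candidate is substring of word+word
"dietdiet" contains "tdei"? No
Is rotation = No


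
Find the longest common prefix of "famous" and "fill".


Word 1: "famous"
Word 2: "fill"
Comparing from start:
  Pos 0: 'f' == 'f'
  Pos 1: 'a' != 'i' (stop)
LCP = "f" (length 1)


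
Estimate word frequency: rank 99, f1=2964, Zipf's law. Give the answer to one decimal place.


Zipf's law: f(r) = f(1) / r
f(1) = 2964
f(99) = 2964 / 99
= 29.9 occurrences


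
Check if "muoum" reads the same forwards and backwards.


Word: "muoum"
Reversed: "muoum"
Forward == Backward? muoum == muoum
Palindrome = Yes


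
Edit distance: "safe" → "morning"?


Word 1: "safe" (length 4)
Word 2: "morning" (length 7)
One optimal edit sequence (insert/delete/substitute each cost 1):
  1. insert 'm'  (+1)
  2. insert 'o'  (+1)
  3. insert 'r'  (+1)
  4. substitute 's' -> 'n'  (+1)
  5. substitute 'a' -> 'i'  (+1)
  6. substitute 'f' -> 'n'  (+1)
  7. substitute 'e' -> 'g'  (+1)
Total edit operations: 7
Edit distance = 7


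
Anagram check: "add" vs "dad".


Word 1: "add" → sorted: add
Word 2: "dad" → sorted: add
Same letters? add == add
Anagram = Yes


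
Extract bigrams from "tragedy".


Word: "tragedy" (length 7)
Number of bigrams = 7 - 2 + 1 = 6
  Position 0: "tr"
  Position 1: "ra"
  Position 2: "ag"
  Position 3: "ge"
  Position 4: "ed"
  Position 5: "dy"
Bigrams = "tr", "ra", "ag", "ge", "ed", "dy"


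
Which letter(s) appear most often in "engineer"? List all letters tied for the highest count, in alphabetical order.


Word: "engineer"
Letter counts:
  'e': 3
  'g': 1
  'i': 1
  'n': 2
  'r': 1
Maximum count = 3
Most frequent = 'e' (3 times each)


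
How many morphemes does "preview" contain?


Word: "preview"
Morphemes: pre- | view
Each morpheme carries meaning
= 2 morphemes


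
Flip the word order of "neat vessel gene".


Original: "neat vessel gene"
Words (1..n): neat | vessel | gene
Reversed (n..1): gene | vessel | neat
Result = "gene vessel neat"


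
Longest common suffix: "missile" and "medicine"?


Word 1: "missile"
Word 2: "medicine"
Comparing from end:
  Pos -1: 'e' == 'e'
  Pos -2: 'l' != 'n' (stop)
LCS = "e" (length 1)


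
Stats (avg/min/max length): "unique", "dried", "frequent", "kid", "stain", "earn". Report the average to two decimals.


Lengths: "unique"=6, "dried"=5, "frequent"=8, "kid"=3, "stain"=5, "earn"=4
Sum = 31, Count = 6
Average = 31/6 = 5.17
= avg=5.17, min=3, max=8


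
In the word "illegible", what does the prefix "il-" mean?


Prefix: il-
As in: illegible -> il- + legible
Meaning = not


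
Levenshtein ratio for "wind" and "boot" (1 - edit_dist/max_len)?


Word 1: "wind" (length 4)
Word 2: "boot" (length 4)
One optimal edit sequence:
  1. substitute 'w' -> 'b'  (+1)
  2. substitute 'i' -> 'o'  (+1)
  3. substitute 'n' -> 'o'  (+1)
  4. substitute 'd' -> 't'  (+1)
Edit distance = 4
Max length = max(4, 4) = 4
Similarity = 1 - 4/4
= 0.0000


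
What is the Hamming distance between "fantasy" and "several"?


Comparing character by character (same length = 7):
  Pos 0: 'f' vs 's' !=
  Pos 1: 'a' vs 'e' !=
  Pos 2: 'n' vs 'v' !=
  Pos 3: 't' vs 'e' !=
  Pos 4: 'a' vs 'r' !=
  Pos 5: 's' vs 'a' !=
  Pos 6: 'y' vs 'l' !=
Hamming distance = 7


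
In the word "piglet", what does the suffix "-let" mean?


Suffix: -let
Example: piglet (pig + -let)
Meaning = small


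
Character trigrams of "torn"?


Word: "torn" (length 4)
Number of trigrams = 4 - 3 + 1 = 2
  Position 0: "tor"
  Position 1: "orn"
Trigrams = "tor", "orn"


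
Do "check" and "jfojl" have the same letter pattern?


Pattern of "check": [0, 1, 2, 0, 3]
Pattern of "jfojl": [0, 1, 2, 0, 3]
Patterns match
Same pattern = Yes


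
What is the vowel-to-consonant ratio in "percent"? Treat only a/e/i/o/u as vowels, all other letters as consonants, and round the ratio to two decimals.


Word: "percent"
Vowels (a,e,i,o,u): 2
Consonants: 5
Ratio = 2/5
= 0.40


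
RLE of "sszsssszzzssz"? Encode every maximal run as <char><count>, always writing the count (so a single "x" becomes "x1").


String: "sszsssszzzssz"
Scanning for consecutive runs:
  's' x 2
  'z' x 1
  's' x 4
  'z' x 3
  's' x 2
  'z' x 1
RLE = "s2z1s4z3s2z1"


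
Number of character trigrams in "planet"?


Word: "planet" (length 6)
Number of 3-grams = length - 3 + 1 = 6 - 3 + 1
= 4


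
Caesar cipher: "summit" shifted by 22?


Word: "summit"
Shift: 22
Each letter → (letter + shift) mod 26:
  's' (18) + 22 = 14 → 'o'
  'u' (20) + 22 = 16 → 'q'
  'm' (12) + 22 = 8 → 'i'
  'm' (12) + 22 = 8 → 'i'
  'i' (8) + 22 = 4 → 'e'
  't' (19) + 22 = 15 → 'p'
Result = "oqiiep"


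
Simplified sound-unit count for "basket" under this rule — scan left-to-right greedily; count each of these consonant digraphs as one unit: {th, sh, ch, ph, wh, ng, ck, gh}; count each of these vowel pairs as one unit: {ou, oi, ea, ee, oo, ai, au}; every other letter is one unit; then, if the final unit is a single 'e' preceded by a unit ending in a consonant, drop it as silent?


Word: "basket" (6 letters)
Left-to-right scan:
  1. 'b' (letter)
  2. 'a' (letter)
  3. 's' (letter)
  4. 'k' (letter)
  5. 'e' (letter)
  6. 't' (letter)
Units from scan: 6
Sound units = 6 units


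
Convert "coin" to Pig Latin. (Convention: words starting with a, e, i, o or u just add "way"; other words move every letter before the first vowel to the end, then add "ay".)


Word: "coin"
Starts with consonant(s) → move to end, add 'ay'
Consonant cluster: "c"
Pig Latin = "oincay"


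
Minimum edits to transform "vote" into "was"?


Word 1: "vote" (length 4)
Word 2: "was" (length 3)
One optimal edit sequence (insert/delete/substitute each cost 1):
  1. delete 'v'  (+1)
  2. substitute 'o' -> 'w'  (+1)
  3. substitute 't' -> 'a'  (+1)
  4. substitute 'e' -> 's'  (+1)
Total edit operations: 4
Edit distance = 4


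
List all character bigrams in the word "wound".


Word: "wound" (length 5)
Number of bigrams = 5 - 2 + 1 = 4
  Position 0: "wo"
  Position 1: "ou"
  Position 2: "un"
  Position 3: "nd"
Bigrams = "wo", "ou", "un", "nd"


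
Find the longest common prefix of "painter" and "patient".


Word 1: "painter"
Word 2: "patient"
Comparing from start:
  Pos 0: 'p' == 'p'
  Pos 1: 'a' == 'a'
  Pos 2: 'i' != 't' (stop)
LCP = "pa" (length 2)


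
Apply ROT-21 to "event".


Word: "event"
Shift: 21
Each letter → (letter + shift) mod 26:
  'e' (4) + 21 = 25 → 'z'
  'v' (21) + 21 = 16 → 'q'
  'e' (4) + 21 = 25 → 'z'
  'n' (13) + 21 = 8 → 'i'
  't' (19) + 21 = 14 → 'o'
Result = "zqzio"


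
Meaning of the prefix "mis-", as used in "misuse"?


Prefix: mis-
Example: misuse (mis- + use)
Meaning = wrongly


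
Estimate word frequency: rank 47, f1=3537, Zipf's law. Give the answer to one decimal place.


Zipf's law: f(r) = f(1) / r
f(1) = 3537
f(47) = 3537 / 47
= 75.3 occurrences


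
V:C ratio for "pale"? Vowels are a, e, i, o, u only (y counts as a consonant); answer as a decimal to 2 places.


Word: "pale"
Vowels (a,e,i,o,u): 2
Consonants: 2
Ratio = 2/2
= 1.00


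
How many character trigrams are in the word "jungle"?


Word: "jungle" (length 6)
Number of 3-grams = length - 3 + 1 = 6 - 3 + 1
= 4


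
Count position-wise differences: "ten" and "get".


Comparing character by character (same length = 3):
  Pos 0: 't' vs 'g' !=
  Pos 1: 'e' vs 'e' =
  Pos 2: 'n' vs 't' !=
Hamming distance = 2


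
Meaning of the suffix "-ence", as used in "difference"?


Suffix: -ence
As in: difference -> differ + -ence
Meaning = state of


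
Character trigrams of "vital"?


Word: "vital" (length 5)
Number of trigrams = 5 - 3 + 1 = 3
  Position 0: "vit"
  Position 1: "ita"
  Position 2: "tal"
Trigrams = "vit", "ita", "tal"


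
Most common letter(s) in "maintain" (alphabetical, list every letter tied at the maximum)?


Word: "maintain"
Letter counts:
  'a': 2
  'i': 2
  'm': 1
  'n': 2
  't': 1
Maximum count = 2
Most frequent = 'a', 'i', 'n' (2 times each)


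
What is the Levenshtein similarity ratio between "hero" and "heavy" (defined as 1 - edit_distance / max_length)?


Word 1: "hero" (length 4)
Word 2: "heavy" (length 5)
One optimal edit sequence:
  1. keep 'h'
  2. keep 'e'
  3. insert 'a'  (+1)
  4. substitute 'r' -> 'v'  (+1)
  5. substitute 'o' -> 'y'  (+1)
Edit distance = 3
Max length = max(4, 5) = 5
Similarity = 1 - 3/5
= 0.4000


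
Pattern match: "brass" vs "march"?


Pattern of "brass": [0, 1, 2, 3, 3]
Pattern of "march": [0, 1, 2, 3, 4]
Patterns do not match
Same pattern = No


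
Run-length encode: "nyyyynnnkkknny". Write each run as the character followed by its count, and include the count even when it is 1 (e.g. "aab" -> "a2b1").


String: "nyyyynnnkkknny"
Scanning for consecutive runs:
  'n' x 1
  'y' x 4
  'n' x 3
  'k' x 3
  'n' x 2
  'y' x 1
RLE = "n1y4n3k3n2y1"


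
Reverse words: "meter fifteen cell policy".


Original: "meter fifteen cell policy"
Words (1..n): meter | fifteen | cell | policy
Reversed (n..1): policy | cell | fifteen | meter
Result = "policy cell fifteen meter"


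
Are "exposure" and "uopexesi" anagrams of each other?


Word 1: "exposure" → sorted: eeoprsux
Word 2: "uopexesi" → sorted: eeiopsux
Same letters? eeoprsux != eeiopsux
Anagram = No


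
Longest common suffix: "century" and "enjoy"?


Word 1: "century"
Word 2: "enjoy"
Comparing from end:
  Pos -1: 'y' == 'y'
  Pos -2: 'r' != 'o' (stop)
LCS = "y" (length 1)


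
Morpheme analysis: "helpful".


Word: "helpful"
Morphemes: help + -ful
Each morpheme carries meaning
= 2 morphemes


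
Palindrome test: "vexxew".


Word: "vexxew"
Reversed: "wexxev"
Forward == Backward? vexxew != wexxev
Palindrome = No


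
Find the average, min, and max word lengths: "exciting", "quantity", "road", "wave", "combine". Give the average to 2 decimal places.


Lengths: "exciting"=8, "quantity"=8, "road"=4, "wave"=4, "combine"=7
Sum = 31, Count = 5
Average = 31/5 = 6.20
= avg=6.20, min=4, max=8


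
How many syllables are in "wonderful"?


Word: "wonderful"
Syllable breakdown: won | der | ful
Counting: 3 parts
= 3 syllables


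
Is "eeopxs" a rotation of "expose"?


Word: "expose", Candidate: "eeopxs"
Method: check if candidate is substring of word+word
"exposeexpose" contains "eeopxs"? No
Is rotation = No


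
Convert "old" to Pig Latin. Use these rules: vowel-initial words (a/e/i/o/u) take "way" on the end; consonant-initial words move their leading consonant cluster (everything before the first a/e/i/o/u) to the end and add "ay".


Word: "old"
Starts with vowel → add 'way'
Pig Latin = "oldway"


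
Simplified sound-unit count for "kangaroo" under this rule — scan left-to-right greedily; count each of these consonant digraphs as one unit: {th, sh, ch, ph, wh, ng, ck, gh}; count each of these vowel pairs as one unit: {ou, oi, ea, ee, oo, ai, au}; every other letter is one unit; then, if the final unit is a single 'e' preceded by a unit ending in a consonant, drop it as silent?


Word: "kangaroo" (8 letters)
Left-to-right scan:
  [1] 'k' (letter)
  [2] 'a' (letter)
  [3] 'ng' (digraph)
  [4] 'a' (letter)
  [5] 'r' (letter)
  [6] 'oo' (vowel-pair)
Units from scan: 6
Sound units = 6 units


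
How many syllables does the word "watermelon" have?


Word: "watermelon"
Syllable breakdown: wa · ter · mel · on
Counting: 4 parts
= 4 syllables


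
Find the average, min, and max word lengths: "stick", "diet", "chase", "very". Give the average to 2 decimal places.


Lengths: "stick"=5, "diet"=4, "chase"=5, "very"=4
Sum = 18, Count = 4
Average = 18/4 = 4.50
= avg=4.50, min=4, max=5


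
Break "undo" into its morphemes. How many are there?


Word: "undo"
Morphemes: un- | do
Each morpheme carries meaning
= 2 morphemes


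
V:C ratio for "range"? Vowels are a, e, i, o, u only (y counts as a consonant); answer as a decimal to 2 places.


Word: "range"
Vowels (a,e,i,o,u): 2
Consonants: 3
Ratio = 2/3
= 0.67


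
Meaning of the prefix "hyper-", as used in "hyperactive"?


Prefix: hyper-
Example: hyperactive = hyper- + active
Meaning = over / excessive


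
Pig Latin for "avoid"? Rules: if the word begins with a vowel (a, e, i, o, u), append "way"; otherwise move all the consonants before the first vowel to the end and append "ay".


Word: "avoid"
Starts with vowel → add 'way'
Pig Latin = "avoidway"


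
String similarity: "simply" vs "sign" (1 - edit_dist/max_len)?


Word 1: "simply" (length 6)
Word 2: "sign" (length 4)
One optimal edit sequence:
  1. keep 's'
  2. keep 'i'
  3. delete 'm'  (+1)
  4. delete 'p'  (+1)
  5. substitute 'l' -> 'g'  (+1)
  6. substitute 'y' -> 'n'  (+1)
Edit distance = 4
Max length = max(6, 4) = 6
Similarity = 1 - 4/6
= 0.3333


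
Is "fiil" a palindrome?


Word: "fiil"
Reversed: "liif"
Forward == Backward? fiil != liif
Palindrome = No


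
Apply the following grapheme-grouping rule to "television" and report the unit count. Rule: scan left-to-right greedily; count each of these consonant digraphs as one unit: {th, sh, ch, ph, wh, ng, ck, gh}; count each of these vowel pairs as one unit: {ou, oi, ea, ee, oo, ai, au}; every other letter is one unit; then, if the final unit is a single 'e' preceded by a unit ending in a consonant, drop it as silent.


Word: "television" (10 letters)
Left-to-right scan:
  (1) 't' (letter)
  (2) 'e' (letter)
  (3) 'l' (letter)
  (4) 'e' (letter)
  (5) 'v' (letter)
  (6) 'i' (letter)
  (7) 's' (letter)
  (8) 'i' (letter)
  (9) 'o' (letter)
  (10) 'n' (letter)
Units from scan: 10
Sound units = 10 units


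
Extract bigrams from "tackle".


Word: "tackle" (length 6)
Number of bigrams = 6 - 2 + 1 = 5
  Position 0: "ta"
  Position 1: "ac"
  Position 2: "ck"
  Position 3: "kl"
  Position 4: "le"
Bigrams = "ta", "ac", "ck", "kl", "le"


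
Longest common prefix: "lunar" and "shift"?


Word 1: "lunar"
Word 2: "shift"
Comparing from start:
  Pos 0: 'l' != 's' (stop)
LCP = "" (length 0)


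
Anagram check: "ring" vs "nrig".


Word 1: "ring" → sorted: ginr
Word 2: "nrig" → sorted: ginr
Same letters? ginr == ginr
Anagram = Yes


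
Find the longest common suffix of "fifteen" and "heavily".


Word 1: "fifteen"
Word 2: "heavily"
Comparing from end:
  Pos -1: 'n' != 'y' (stop)
LCS = "" (length 0)


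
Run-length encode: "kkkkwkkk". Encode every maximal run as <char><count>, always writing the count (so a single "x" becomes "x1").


String: "kkkkwkkk"
Scanning for consecutive runs:
  'k' x 4
  'w' x 1
  'k' x 3
RLE = "k4w1k3"


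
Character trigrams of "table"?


Word: "table" (length 5)
Number of trigrams = 5 - 3 + 1 = 3
  Position 0: "tab"
  Position 1: "abl"
  Position 2: "ble"
Trigrams = "tab", "abl", "ble"


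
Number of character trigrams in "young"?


Word: "young" (length 5)
Number of 3-grams = length - 3 + 1 = 5 - 3 + 1
= 3


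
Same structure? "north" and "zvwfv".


Pattern of "north": [0, 1, 2, 3, 4]
Pattern of "zvwfv": [0, 1, 2, 3, 1]
Patterns do not match
Same pattern = No


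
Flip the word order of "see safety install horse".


Original: "see safety install horse"
Words (1..n): see | safety | install | horse
Reversed (n..1): horse | install | safety | see
Result = "horse install safety see"


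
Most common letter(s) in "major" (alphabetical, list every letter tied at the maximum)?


Word: "major"
Letter counts:
  'a': 1
  'j': 1
  'm': 1
  'o': 1
  'r': 1
Maximum count = 1
Most frequent = 'a', 'j', 'm', 'o', 'r' (1 time each)


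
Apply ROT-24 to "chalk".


Word: "chalk"
Shift: 24
Each letter → (letter + shift) mod 26:
  'c' (2) + 24 = 0 → 'a'
  'h' (7) + 24 = 5 → 'f'
  'a' (0) + 24 = 24 → 'y'
  'l' (11) + 24 = 9 → 'j'
  'k' (10) + 24 = 8 → 'i'
Result = "afyji"
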